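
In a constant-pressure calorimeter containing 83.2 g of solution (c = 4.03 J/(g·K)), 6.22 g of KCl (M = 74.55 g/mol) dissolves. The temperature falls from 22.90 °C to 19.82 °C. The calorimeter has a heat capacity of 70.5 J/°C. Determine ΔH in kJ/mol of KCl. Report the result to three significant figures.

ΔH = 15.0 kJ/mol

|ΔT| = |19.82 − 22.90| = 3.08 °C
|q_surr| = (83.2 × 4.03 + 70.5) × 3.08 = 405.796 × 3.08 = 1250 J
n(KCl) = 6.22 / 74.55 = 0.08343 mol
Temperature fell, so q_rxn = +|q_surr| = 1.250 kJ
ΔH = q_rxn / n = 14.98 kJ/mol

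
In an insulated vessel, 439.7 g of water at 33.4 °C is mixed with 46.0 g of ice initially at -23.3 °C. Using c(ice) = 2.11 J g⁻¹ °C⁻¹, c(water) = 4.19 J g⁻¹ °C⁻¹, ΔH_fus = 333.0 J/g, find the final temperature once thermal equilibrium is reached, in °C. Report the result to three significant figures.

T_f = 21.6 °C

Heat to bring ice to 0 °C and melt it: q₁ = 46.0×2.11×23.3 + 46.0×333.0 = 17579 J
Heat the water can supply cooling to 0 °C: 439.7×4.19×33.4 = 61534.3 J > q₁, so all ice melts.
Energy balance: 439.7×4.19×(33.4 − T) = 17579 + 46.0×4.19×(T − 0)
1842.343(33.4 − T) = 17579 + 192.74 T
61534.3 − 17579 = 2035.083 T
T = 43955.3 / 2035.083 = 21.60 °C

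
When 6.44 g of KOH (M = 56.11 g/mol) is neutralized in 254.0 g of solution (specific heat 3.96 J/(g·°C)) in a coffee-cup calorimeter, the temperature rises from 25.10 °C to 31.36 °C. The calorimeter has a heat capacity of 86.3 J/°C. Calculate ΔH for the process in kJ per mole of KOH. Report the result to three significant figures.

ΔH = -59.6 kJ/mol

|ΔT| = |31.36 − 25.10| = 6.26 °C
|q_surr| = (254.0 × 3.96 + 86.3) × 6.26 = 1092.14 × 6.26 = 6837 J
n(KOH) = 6.44 / 56.11 = 0.1148 mol
Temperature rose, so q_rxn = −|q_surr| = -6.837 kJ
ΔH = q_rxn / n = -59.56 kJ/mol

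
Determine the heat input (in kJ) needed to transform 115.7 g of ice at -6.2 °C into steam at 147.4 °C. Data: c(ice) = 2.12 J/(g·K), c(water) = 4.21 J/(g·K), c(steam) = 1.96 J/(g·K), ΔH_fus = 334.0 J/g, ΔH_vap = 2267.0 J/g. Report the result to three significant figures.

q1 (heat ice -6.2→0.0 °C): 115.7 × 2.12 × 6.2 = 1521 J
q2 (melt at 0 °C): 115.7 × 334.0 = 38644 J
q3 (heat water 0.0→100.0 °C): 115.7 × 4.21 × 100.0 = 48710 J
q4 (vaporize at 100 °C): 115.7 × 2267.0 = 262292 J
q5 (heat steam 100.0→147.4 °C): 115.7 × 1.96 × 47.4 = 10749 J
Total: 1521 + 38644 + 48710 + 262292 + 10749 = 361916 J = 362 kJ

q = 362 kJ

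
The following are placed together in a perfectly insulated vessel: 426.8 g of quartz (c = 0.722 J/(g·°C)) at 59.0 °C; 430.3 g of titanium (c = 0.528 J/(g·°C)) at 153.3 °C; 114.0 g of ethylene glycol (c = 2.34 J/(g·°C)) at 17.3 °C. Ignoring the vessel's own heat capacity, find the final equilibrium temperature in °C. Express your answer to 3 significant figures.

Σ mᵢcᵢ(T − Tᵢ) = 0  ⇒  T = Σ mᵢcᵢTᵢ / Σ mᵢcᵢ
Σ mᵢcᵢ = 426.8×0.722 + 430.3×0.528 + 114.0×2.34 = 802.1080
Σ mᵢcᵢTᵢ = 308.1496×59.0 + 227.1984×153.3 + 266.76×17.3 = 57625
T = 57625 / 802.1080 = 71.84 °C

T_f = 71.8 °C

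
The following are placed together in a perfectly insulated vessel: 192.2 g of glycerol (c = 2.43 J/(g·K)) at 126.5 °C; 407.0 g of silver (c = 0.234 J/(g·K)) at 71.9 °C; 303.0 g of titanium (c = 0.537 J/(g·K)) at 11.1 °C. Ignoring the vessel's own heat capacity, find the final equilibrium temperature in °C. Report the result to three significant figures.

T_f = 93.4 °C

Σ mᵢcᵢ(T − Tᵢ) = 0  ⇒  T = Σ mᵢcᵢTᵢ / Σ mᵢcᵢ
Σ mᵢcᵢ = 192.2×2.43 + 407.0×0.234 + 303.0×0.537 = 724.995
Σ mᵢcᵢTᵢ = 467.046×126.5 + 95.238×71.9 + 162.711×11.1 = 67735
T = 67735 / 724.995 = 93.43 °C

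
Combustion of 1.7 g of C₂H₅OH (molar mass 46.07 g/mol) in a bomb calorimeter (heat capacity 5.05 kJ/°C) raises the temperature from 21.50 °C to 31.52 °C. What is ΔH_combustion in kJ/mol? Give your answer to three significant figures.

ΔT = 31.52 − 21.50 = 10.02 °C
q_cal = C_cal × ΔT = 5.05 × 10.02 = 50.601 kJ
n = 1.7 / 46.07 = 0.03690 mol
q_rxn = −q_cal = -50.601 kJ
ΔH = -50.601 / 0.03690 = -1371 kJ/mol

ΔH = -1370 kJ/mol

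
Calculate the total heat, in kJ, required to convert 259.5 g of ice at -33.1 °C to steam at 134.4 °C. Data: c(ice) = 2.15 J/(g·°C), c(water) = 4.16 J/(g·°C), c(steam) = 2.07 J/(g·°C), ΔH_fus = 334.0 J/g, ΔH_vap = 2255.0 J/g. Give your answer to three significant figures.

q = 817 kJ

q1 (heat ice -33.1→0.0 °C): 259.5 × 2.15 × 33.1 = 18467 J
q2 (melt at 0 °C): 259.5 × 334.0 = 86673 J
q3 (heat water 0.0→100.0 °C): 259.5 × 4.16 × 100.0 = 107952 J
q4 (vaporize at 100 °C): 259.5 × 2255.0 = 585173 J
q5 (heat steam 100.0→134.4 °C): 259.5 × 2.07 × 34.4 = 18478 J
Total: 18467 + 86673 + 107952 + 585173 + 18478 = 816743 J = 817 kJ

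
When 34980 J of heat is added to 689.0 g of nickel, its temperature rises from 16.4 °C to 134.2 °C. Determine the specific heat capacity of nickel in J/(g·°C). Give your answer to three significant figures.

c = q / (m ΔT) = 34980 / (689.0 × 117.8)
c = 34980 / 81164.2 = 0.431 J/(g·°C)

c = 0.431 J/(g·°C)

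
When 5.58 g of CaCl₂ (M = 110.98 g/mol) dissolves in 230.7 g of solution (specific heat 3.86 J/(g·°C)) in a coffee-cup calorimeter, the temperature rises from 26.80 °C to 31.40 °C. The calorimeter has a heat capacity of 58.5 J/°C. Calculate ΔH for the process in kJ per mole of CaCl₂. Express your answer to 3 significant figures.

ΔH = -86.8 kJ/mol

|ΔT| = |31.40 − 26.80| = 4.60 °C
|q_surr| = (230.7 × 3.86 + 58.5) × 4.60 = 949.002 × 4.60 = 4365 J
n(CaCl₂) = 5.58 / 110.98 = 0.05028 mol
Temperature rose, so q_rxn = −|q_surr| = -4.365 kJ
ΔH = q_rxn / n = -86.81 kJ/mol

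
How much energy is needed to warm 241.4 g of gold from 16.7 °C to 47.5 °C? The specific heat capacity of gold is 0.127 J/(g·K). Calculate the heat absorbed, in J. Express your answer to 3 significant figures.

q = 944 J

q = m c ΔT = 241.4 × 0.127 × (47.5 − 16.7)
q = 241.4 × 0.127 × 30.8 = 944.3 J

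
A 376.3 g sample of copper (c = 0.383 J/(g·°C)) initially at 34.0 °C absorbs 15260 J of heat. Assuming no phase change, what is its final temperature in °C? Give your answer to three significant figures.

T_f = 140 °C

ΔT = q / (m c) = 15260 / (376.3 × 0.383) = 105.9 °C
T_f = 34.0 + 105.9 = 139.9 °C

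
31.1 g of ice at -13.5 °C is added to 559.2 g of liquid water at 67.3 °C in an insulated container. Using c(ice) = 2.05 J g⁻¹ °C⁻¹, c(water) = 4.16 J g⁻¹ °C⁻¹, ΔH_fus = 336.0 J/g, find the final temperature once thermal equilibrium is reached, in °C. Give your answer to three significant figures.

Heat to bring ice to 0 °C and melt it: q₁ = 31.1×2.05×13.5 + 31.1×336.0 = 11310 J
Heat the water can supply cooling to 0 °C: 559.2×4.16×67.3 = 156558 J > q₁, so all ice melts.
Energy balance: 559.2×4.16×(67.3 − T) = 11310 + 31.1×4.16×(T − 0)
2326.272(67.3 − T) = 11310 + 129.376 T
156558 − 11310 = 2455.648 T
T = 145248 / 2455.648 = 59.149 °C

T_f = 59.1 °C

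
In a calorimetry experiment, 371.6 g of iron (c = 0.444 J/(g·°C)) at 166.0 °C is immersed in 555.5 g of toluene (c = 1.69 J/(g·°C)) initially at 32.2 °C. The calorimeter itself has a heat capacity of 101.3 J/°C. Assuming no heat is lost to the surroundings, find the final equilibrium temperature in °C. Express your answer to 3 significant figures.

T_f = 50.5 °C

Heat lost by iron = heat gained by toluene + calorimeter.
(371.6)(0.444)(166.0 − T) = [(555.5)(1.69) + 101.3](T − 32.2)
164.9904 (166.0 − T) = 1040.095 (T − 32.2)
27388 − 164.9904 T = 1040.095 T − 33491
60879 = 1205.0854 T
T = 50.52 °C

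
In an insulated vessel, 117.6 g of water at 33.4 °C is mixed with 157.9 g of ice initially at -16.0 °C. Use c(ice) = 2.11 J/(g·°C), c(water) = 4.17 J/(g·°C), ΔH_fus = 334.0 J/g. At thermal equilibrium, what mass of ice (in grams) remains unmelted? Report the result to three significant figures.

Heat to warm all ice to 0 °C: 157.9×2.11×16.0 = 5330.7 J
Heat released by water cooling to 0 °C: 117.6×4.17×33.4 = 16379 J
16379 J < 5330.7 + 157.9×334.0 = 58069.3 J, so not all ice melts; final T = 0 °C.
Heat left for melting: 16379 − 5330.7 = 11048.3 J
Mass melted = 11048.3 / 334.0 = 33.08 g
Ice remaining = 157.9 − 33.08 = 124.82 g

m_ice remaining = 125 g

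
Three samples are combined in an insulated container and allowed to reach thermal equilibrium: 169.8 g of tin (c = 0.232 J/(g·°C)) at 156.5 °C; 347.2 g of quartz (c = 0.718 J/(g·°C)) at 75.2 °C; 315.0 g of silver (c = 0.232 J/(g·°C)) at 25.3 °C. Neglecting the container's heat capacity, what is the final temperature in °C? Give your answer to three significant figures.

T_f = 74.0 °C

Σ mᵢcᵢ(T − Tᵢ) = 0  ⇒  T = Σ mᵢcᵢTᵢ / Σ mᵢcᵢ
Σ mᵢcᵢ = 169.8×0.232 + 347.2×0.718 + 315.0×0.232 = 361.7632
Σ mᵢcᵢTᵢ = 39.3936×156.5 + 249.2896×75.2 + 73.08×25.3 = 26761
T = 26761 / 361.7632 = 73.97 °C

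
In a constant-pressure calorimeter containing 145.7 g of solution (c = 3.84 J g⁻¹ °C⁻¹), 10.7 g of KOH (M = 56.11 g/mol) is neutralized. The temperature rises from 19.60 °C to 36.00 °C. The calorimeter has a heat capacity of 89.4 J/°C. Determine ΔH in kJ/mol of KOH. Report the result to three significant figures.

ΔH = -55.8 kJ/mol

|ΔT| = |36.00 − 19.60| = 16.40 °C
|q_surr| = (145.7 × 3.84 + 89.4) × 16.40 = 648.888 × 16.40 = 10640 J
n(KOH) = 10.7 / 56.11 = 0.1907 mol
Temperature rose, so q_rxn = −|q_surr| = -10.64 kJ
ΔH = q_rxn / n = -55.79 kJ/mol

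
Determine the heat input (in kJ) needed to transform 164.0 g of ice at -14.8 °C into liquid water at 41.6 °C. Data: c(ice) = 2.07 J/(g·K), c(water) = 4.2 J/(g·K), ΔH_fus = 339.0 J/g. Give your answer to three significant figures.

q1 (heat ice -14.8→0.0 °C): 164.0 × 2.07 × 14.8 = 5024 J
q2 (melt at 0 °C): 164.0 × 339.0 = 55596 J
q3 (heat water 0.0→41.6 °C): 164.0 × 4.2 × 41.6 = 28654 J
Total: 5024 + 55596 + 28654 = 89274 J = 89.3 kJ

q = 89.3 kJ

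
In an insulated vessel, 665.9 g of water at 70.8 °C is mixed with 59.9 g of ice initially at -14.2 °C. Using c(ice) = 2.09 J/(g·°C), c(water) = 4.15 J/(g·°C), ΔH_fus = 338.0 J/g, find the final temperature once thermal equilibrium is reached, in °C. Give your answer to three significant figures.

T_f = 57.6 °C

Heat to bring ice to 0 °C and melt it: q₁ = 59.9×2.09×14.2 + 59.9×338.0 = 22024 J
Heat the water can supply cooling to 0 °C: 665.9×4.15×70.8 = 195655 J > q₁, so all ice melts.
Energy balance: 665.9×4.15×(70.8 − T) = 22024 + 59.9×4.15×(T − 0)
2763.485(70.8 − T) = 22024 + 248.585 T
195655 − 22024 = 3012.070 T
T = 173631 / 3012.070 = 57.645 °C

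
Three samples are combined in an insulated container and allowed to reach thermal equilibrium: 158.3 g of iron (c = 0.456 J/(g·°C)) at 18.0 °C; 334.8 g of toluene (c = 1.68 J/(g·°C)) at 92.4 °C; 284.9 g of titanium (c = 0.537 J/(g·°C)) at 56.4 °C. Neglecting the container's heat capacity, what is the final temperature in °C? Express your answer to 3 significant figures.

Σ mᵢcᵢ(T − Tᵢ) = 0  ⇒  T = Σ mᵢcᵢTᵢ / Σ mᵢcᵢ
Σ mᵢcᵢ = 158.3×0.456 + 334.8×1.68 + 284.9×0.537 = 787.6401
Σ mᵢcᵢTᵢ = 72.1848×18.0 + 562.464×92.4 + 152.9913×56.4 = 61900
T = 61900 / 787.6401 = 78.59 °C

T_f = 78.6 °C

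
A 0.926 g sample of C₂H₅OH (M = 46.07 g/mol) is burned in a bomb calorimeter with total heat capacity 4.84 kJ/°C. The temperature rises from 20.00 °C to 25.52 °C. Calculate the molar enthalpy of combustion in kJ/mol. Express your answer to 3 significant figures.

ΔH = -1330 kJ/mol

ΔT = 25.52 − 20.00 = 5.52 °C
q_cal = C_cal × ΔT = 4.84 × 5.52 = 26.7168 kJ
n = 0.926 / 46.07 = 0.02010 mol
q_rxn = −q_cal = -26.7168 kJ
ΔH = -26.7168 / 0.02010 = -1329 kJ/mol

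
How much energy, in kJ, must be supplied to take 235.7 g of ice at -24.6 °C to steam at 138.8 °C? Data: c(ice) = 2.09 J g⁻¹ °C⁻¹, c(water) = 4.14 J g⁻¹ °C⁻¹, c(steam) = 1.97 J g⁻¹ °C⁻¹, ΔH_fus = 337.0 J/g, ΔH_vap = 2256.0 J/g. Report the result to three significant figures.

q1 (heat ice -24.6→0.0 °C): 235.7 × 2.09 × 24.6 = 12118 J
q2 (melt at 0 °C): 235.7 × 337.0 = 79431 J
q3 (heat water 0.0→100.0 °C): 235.7 × 4.14 × 100.0 = 97580 J
q4 (vaporize at 100 °C): 235.7 × 2256.0 = 531739 J
q5 (heat steam 100.0→138.8 °C): 235.7 × 1.97 × 38.8 = 18016 J
Total: 12118 + 79431 + 97580 + 531739 + 18016 = 738884 J = 739 kJ

q = 739 kJ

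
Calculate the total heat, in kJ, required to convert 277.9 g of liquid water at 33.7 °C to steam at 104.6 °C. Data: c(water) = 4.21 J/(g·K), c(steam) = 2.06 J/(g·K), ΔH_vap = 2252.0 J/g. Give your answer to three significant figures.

q = 706 kJ

q1 (heat water 33.7→100.0 °C): 277.9 × 4.21 × 66.3 = 77568 J
q2 (vaporize at 100 °C): 277.9 × 2252.0 = 625831 J
q3 (heat steam 100.0→104.6 °C): 277.9 × 2.06 × 4.6 = 2633 J
Total: 77568 + 625831 + 2633 = 706032 J = 706 kJ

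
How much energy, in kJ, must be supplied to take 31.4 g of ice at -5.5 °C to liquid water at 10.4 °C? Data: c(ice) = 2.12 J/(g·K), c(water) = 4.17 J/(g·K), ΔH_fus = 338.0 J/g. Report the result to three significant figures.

q1 (heat ice -5.5→0.0 °C): 31.4 × 2.12 × 5.5 = 366 J
q2 (melt at 0 °C): 31.4 × 338.0 = 10613 J
q3 (heat water 0.0→10.4 °C): 31.4 × 4.17 × 10.4 = 1362 J
Total: 366 + 10613 + 1362 = 12341 J = 12.3 kJ

q = 12.3 kJ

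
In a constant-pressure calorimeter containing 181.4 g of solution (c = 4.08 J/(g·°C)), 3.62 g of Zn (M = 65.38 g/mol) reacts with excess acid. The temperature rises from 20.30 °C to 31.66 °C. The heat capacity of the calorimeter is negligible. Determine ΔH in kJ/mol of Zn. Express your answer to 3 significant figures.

ΔH = -152 kJ/mol

|ΔT| = |31.66 − 20.30| = 11.36 °C
|q_surr| = (181.4 × 4.08) × 11.36 = 740.112 × 11.36 = 8408 J
n(Zn) = 3.62 / 65.38 = 0.05537 mol
Temperature rose, so q_rxn = −|q_surr| = -8.408 kJ
ΔH = q_rxn / n = -151.9 kJ/mol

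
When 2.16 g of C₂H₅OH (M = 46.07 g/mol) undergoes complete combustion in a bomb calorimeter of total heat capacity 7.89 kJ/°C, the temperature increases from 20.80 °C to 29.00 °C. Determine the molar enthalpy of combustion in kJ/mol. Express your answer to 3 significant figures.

ΔT = 29.00 − 20.80 = 8.20 °C
q_cal = C_cal × ΔT = 7.89 × 8.20 = 64.698 kJ
n = 2.16 / 46.07 = 0.04689 mol
q_rxn = −q_cal = -64.698 kJ
ΔH = -64.698 / 0.04689 = -1380 kJ/mol

ΔH = -1380 kJ/mol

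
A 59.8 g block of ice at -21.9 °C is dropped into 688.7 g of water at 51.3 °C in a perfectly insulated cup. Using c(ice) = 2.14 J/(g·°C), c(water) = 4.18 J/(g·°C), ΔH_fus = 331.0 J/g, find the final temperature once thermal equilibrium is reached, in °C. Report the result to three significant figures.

Heat to bring ice to 0 °C and melt it: q₁ = 59.8×2.14×21.9 + 59.8×331.0 = 22596 J
Heat the water can supply cooling to 0 °C: 688.7×4.18×51.3 = 147681 J > q₁, so all ice melts.
Energy balance: 688.7×4.18×(51.3 − T) = 22596 + 59.8×4.18×(T − 0)
2878.766(51.3 − T) = 22596 + 249.964 T
147681 − 22596 = 3128.730 T
T = 125085 / 3128.730 = 39.98 °C

T_f = 40.0 °C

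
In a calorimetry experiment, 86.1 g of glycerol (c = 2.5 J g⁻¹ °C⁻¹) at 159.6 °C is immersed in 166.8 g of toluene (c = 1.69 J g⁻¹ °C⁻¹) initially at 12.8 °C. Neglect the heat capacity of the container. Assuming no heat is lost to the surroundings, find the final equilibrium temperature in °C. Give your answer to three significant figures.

Heat lost by glycerol = heat gained by toluene.
(86.1)(2.5)(159.6 − T) = (166.8)(1.69)(T − 12.8)
215.25 (159.6 − T) = 281.892 (T − 12.8)
34354 − 215.25 T = 281.892 T − 3608.2
37962.2 = 497.142 T
T = 76.36 °C

T_f = 76.4 °C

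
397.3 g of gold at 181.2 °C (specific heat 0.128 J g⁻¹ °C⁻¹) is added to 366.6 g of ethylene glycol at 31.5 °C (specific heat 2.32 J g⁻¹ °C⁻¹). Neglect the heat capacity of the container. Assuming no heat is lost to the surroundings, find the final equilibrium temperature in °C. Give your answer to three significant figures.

T_f = 39.9 °C

Heat lost by gold = heat gained by ethylene glycol.
(397.3)(0.128)(181.2 − T) = (366.6)(2.32)(T − 31.5)
50.8544 (181.2 − T) = 850.512 (T − 31.5)
9214.8 − 50.8544 T = 850.512 T − 26791
36005.8 = 901.3664 T
T = 39.946 °C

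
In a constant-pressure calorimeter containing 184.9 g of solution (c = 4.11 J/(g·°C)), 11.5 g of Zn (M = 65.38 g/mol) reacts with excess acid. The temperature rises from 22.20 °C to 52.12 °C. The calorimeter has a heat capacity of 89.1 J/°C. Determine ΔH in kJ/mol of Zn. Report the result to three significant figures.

ΔH = -144 kJ/mol

|ΔT| = |52.12 − 22.20| = 29.92 °C
|q_surr| = (184.9 × 4.11 + 89.1) × 29.92 = 849.039 × 29.92 = 25400 J
n(Zn) = 11.5 / 65.38 = 0.1759 mol
Temperature rose, so q_rxn = −|q_surr| = -25.40 kJ
ΔH = q_rxn / n = -144.4 kJ/mol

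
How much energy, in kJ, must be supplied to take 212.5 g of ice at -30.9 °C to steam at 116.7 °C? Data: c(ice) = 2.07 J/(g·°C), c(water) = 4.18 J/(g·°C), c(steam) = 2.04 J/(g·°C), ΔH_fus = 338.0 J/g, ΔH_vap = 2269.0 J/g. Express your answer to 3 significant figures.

q = 664 kJ

q1 (heat ice -30.9→0.0 °C): 212.5 × 2.07 × 30.9 = 13592 J
q2 (melt at 0 °C): 212.5 × 338.0 = 71825 J
q3 (heat water 0.0→100.0 °C): 212.5 × 4.18 × 100.0 = 88825 J
q4 (vaporize at 100 °C): 212.5 × 2269.0 = 482163 J
q5 (heat steam 100.0→116.7 °C): 212.5 × 2.04 × 16.7 = 7239 J
Total: 13592 + 71825 + 88825 + 482163 + 7239 = 663644 J = 664 kJ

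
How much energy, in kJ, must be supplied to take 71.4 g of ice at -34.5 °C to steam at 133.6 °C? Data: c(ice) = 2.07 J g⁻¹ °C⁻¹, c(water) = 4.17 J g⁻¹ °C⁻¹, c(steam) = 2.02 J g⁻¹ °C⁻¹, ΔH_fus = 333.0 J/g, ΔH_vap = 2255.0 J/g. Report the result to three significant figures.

q = 225 kJ

q1 (heat ice -34.5→0.0 °C): 71.4 × 2.07 × 34.5 = 5099 J
q2 (melt at 0 °C): 71.4 × 333.0 = 23776 J
q3 (heat water 0.0→100.0 °C): 71.4 × 4.17 × 100.0 = 29774 J
q4 (vaporize at 100 °C): 71.4 × 2255.0 = 161007 J
q5 (heat steam 100.0→133.6 °C): 71.4 × 2.02 × 33.6 = 4846 J
Total: 5099 + 23776 + 29774 + 161007 + 4846 = 224502 J = 225 kJ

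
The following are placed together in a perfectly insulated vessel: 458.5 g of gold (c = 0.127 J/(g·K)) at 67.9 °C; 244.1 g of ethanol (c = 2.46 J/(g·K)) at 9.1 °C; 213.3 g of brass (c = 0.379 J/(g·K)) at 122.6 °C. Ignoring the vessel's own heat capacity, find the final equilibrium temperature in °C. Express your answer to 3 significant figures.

T_f = 26.1 °C

Σ mᵢcᵢ(T − Tᵢ) = 0  ⇒  T = Σ mᵢcᵢTᵢ / Σ mᵢcᵢ
Σ mᵢcᵢ = 458.5×0.127 + 244.1×2.46 + 213.3×0.379 = 739.5562
Σ mᵢcᵢTᵢ = 58.2295×67.9 + 600.486×9.1 + 80.8407×122.6 = 19329
T = 19329 / 739.5562 = 26.14 °C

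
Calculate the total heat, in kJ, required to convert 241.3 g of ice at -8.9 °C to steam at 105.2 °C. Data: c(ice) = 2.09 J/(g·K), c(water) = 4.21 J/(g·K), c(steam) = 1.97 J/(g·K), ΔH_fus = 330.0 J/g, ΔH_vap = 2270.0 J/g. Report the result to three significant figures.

q1 (heat ice -8.9→0.0 °C): 241.3 × 2.09 × 8.9 = 4488 J
q2 (melt at 0 °C): 241.3 × 330.0 = 79629 J
q3 (heat water 0.0→100.0 °C): 241.3 × 4.21 × 100.0 = 101587 J
q4 (vaporize at 100 °C): 241.3 × 2270.0 = 547751 J
q5 (heat steam 100.0→105.2 °C): 241.3 × 1.97 × 5.2 = 2472 J
Total: 4488 + 79629 + 101587 + 547751 + 2472 = 735927 J = 736 kJ

q = 736 kJ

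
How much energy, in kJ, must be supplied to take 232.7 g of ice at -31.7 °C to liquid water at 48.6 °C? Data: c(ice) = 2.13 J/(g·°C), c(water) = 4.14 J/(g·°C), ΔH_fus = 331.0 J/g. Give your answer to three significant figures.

q = 140 kJ

q1 (heat ice -31.7→0.0 °C): 232.7 × 2.13 × 31.7 = 15712 J
q2 (melt at 0 °C): 232.7 × 331.0 = 77024 J
q3 (heat water 0.0→48.6 °C): 232.7 × 4.14 × 48.6 = 46820 J
Total: 15712 + 77024 + 46820 = 139556 J = 140 kJ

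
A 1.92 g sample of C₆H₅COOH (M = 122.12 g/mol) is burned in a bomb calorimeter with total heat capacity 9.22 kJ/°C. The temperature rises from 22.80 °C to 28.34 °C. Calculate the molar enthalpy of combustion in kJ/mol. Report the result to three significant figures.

ΔH = -3250 kJ/mol

ΔT = 28.34 − 22.80 = 5.54 °C
q_cal = C_cal × ΔT = 9.22 × 5.54 = 51.0788 kJ
n = 1.92 / 122.12 = 0.01572 mol
q_rxn = −q_cal = -51.0788 kJ
ΔH = -51.0788 / 0.01572 = -3249 kJ/mol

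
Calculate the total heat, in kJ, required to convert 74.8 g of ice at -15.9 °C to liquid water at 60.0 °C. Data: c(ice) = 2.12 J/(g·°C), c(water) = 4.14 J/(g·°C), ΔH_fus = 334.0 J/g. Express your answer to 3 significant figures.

q = 46.1 kJ

q1 (heat ice -15.9→0.0 °C): 74.8 × 2.12 × 15.9 = 2521 J
q2 (melt at 0 °C): 74.8 × 334.0 = 24983 J
q3 (heat water 0.0→60.0 °C): 74.8 × 4.14 × 60.0 = 18580 J
Total: 2521 + 24983 + 18580 = 46084 J = 46.1 kJ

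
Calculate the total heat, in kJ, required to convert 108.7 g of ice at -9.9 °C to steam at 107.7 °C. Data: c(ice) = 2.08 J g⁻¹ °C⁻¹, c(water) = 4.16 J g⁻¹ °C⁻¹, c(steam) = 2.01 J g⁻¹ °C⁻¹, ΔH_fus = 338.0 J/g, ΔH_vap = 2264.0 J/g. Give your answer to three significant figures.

q = 332 kJ

q1 (heat ice -9.9→0.0 °C): 108.7 × 2.08 × 9.9 = 2238 J
q2 (melt at 0 °C): 108.7 × 338.0 = 36741 J
q3 (heat water 0.0→100.0 °C): 108.7 × 4.16 × 100.0 = 45219 J
q4 (vaporize at 100 °C): 108.7 × 2264.0 = 246097 J
q5 (heat steam 100.0→107.7 °C): 108.7 × 2.01 × 7.7 = 1682 J
Total: 2238 + 36741 + 45219 + 246097 + 1682 = 331977 J = 332 kJ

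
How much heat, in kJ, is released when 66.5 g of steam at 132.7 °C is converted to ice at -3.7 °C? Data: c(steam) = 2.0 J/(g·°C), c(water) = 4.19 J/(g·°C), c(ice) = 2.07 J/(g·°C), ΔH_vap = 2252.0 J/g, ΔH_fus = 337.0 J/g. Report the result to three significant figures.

q1 (cool steam 132.7→100 °C): 66.5 × 2.0 × 32.7 = 4349 J
q2 (condense at 100 °C): 66.5 × 2252.0 = 149758 J
q3 (cool water 100→0 °C): 66.5 × 4.19 × 100.0 = 27864 J
q4 (freeze at 0 °C): 66.5 × 337.0 = 22411 J
q5 (cool ice 0→-3.7 °C): 66.5 × 2.07 × 3.7 = 509 J
Total: 4349 + 149758 + 27864 + 22411 + 509 = 204891 J = 205 kJ

q = 205 kJ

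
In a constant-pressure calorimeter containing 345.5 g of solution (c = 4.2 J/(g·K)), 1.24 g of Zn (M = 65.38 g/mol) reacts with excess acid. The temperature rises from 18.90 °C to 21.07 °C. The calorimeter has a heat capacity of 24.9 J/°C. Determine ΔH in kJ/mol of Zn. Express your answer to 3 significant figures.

ΔH = -169 kJ/mol

|ΔT| = |21.07 − 18.90| = 2.17 °C
|q_surr| = (345.5 × 4.2 + 24.9) × 2.17 = 1476.0 × 2.17 = 3203 J
n(Zn) = 1.24 / 65.38 = 0.01897 mol
Temperature rose, so q_rxn = −|q_surr| = -3.203 kJ
ΔH = q_rxn / n = -168.8 kJ/mol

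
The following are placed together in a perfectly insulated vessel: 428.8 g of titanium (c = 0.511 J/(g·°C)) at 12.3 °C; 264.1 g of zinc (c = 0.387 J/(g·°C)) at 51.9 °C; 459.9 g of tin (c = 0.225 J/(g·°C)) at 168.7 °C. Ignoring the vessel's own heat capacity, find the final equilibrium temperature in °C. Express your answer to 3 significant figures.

T_f = 59.9 °C

Σ mᵢcᵢ(T − Tᵢ) = 0  ⇒  T = Σ mᵢcᵢTᵢ / Σ mᵢcᵢ
Σ mᵢcᵢ = 428.8×0.511 + 264.1×0.387 + 459.9×0.225 = 424.8010
Σ mᵢcᵢTᵢ = 219.1168×12.3 + 102.2067×51.9 + 103.4775×168.7 = 25456
T = 25456 / 424.8010 = 59.92 °C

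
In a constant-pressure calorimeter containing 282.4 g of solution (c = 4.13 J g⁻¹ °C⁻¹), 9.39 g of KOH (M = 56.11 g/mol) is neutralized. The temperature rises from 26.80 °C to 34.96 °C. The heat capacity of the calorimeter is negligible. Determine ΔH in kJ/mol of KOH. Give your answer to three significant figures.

ΔH = -56.9 kJ/mol

|ΔT| = |34.96 − 26.80| = 8.16 °C
|q_surr| = (282.4 × 4.13) × 8.16 = 1166.312 × 8.16 = 9517 J
n(KOH) = 9.39 / 56.11 = 0.1673 mol
Temperature rose, so q_rxn = −|q_surr| = -9.517 kJ
ΔH = q_rxn / n = -56.89 kJ/mol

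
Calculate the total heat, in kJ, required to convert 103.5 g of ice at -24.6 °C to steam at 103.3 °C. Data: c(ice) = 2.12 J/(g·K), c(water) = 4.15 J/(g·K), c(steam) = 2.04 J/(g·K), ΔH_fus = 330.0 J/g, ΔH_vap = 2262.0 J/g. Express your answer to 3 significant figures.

q = 317 kJ

q1 (heat ice -24.6→0.0 °C): 103.5 × 2.12 × 24.6 = 5398 J
q2 (melt at 0 °C): 103.5 × 330.0 = 34155 J
q3 (heat water 0.0→100.0 °C): 103.5 × 4.15 × 100.0 = 42953 J
q4 (vaporize at 100 °C): 103.5 × 2262.0 = 234117 J
q5 (heat steam 100.0→103.3 °C): 103.5 × 2.04 × 3.3 = 697 J
Total: 5398 + 34155 + 42953 + 234117 + 697 = 317320 J = 317 kJ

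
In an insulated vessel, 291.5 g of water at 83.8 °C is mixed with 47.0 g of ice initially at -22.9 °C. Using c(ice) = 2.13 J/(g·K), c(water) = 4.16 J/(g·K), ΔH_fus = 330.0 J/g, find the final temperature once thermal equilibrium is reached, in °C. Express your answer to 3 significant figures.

Heat to bring ice to 0 °C and melt it: q₁ = 47.0×2.13×22.9 + 47.0×330.0 = 17803 J
Heat the water can supply cooling to 0 °C: 291.5×4.16×83.8 = 101619 J > q₁, so all ice melts.
Energy balance: 291.5×4.16×(83.8 − T) = 17803 + 47.0×4.16×(T − 0)
1212.64(83.8 − T) = 17803 + 195.52 T
101619 − 17803 = 1408.16 T
T = 83816 / 1408.16 = 59.52 °C

T_f = 59.5 °C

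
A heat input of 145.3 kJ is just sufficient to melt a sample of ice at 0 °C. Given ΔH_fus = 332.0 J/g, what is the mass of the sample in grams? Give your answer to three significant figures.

m = q / ΔH_fus = 145300 J / 332.0 J/g = 438 g

m = 438 g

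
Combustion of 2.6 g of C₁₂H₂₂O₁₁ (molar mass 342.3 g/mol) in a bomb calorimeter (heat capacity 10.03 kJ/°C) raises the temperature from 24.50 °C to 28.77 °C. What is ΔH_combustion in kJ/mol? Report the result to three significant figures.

ΔT = 28.77 − 24.50 = 4.27 °C
q_cal = C_cal × ΔT = 10.03 × 4.27 = 42.8281 kJ
n = 2.6 / 342.3 = 0.007596 mol
q_rxn = −q_cal = -42.8281 kJ
ΔH = -42.8281 / 0.007596 = -5638 kJ/mol

ΔH = -5640 kJ/mol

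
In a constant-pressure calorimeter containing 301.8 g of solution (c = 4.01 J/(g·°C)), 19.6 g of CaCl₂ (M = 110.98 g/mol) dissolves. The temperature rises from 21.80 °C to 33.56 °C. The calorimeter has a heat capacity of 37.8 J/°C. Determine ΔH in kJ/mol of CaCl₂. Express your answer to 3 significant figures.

|ΔT| = |33.56 − 21.80| = 11.76 °C
|q_surr| = (301.8 × 4.01 + 37.8) × 11.76 = 1248.018 × 11.76 = 14680 J
n(CaCl₂) = 19.6 / 110.98 = 0.1766 mol
Temperature rose, so q_rxn = −|q_surr| = -14.68 kJ
ΔH = q_rxn / n = -83.13 kJ/mol

ΔH = -83.1 kJ/mol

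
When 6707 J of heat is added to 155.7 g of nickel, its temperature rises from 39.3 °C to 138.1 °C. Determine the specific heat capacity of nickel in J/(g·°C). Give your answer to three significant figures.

c = 0.436 J/(g·°C)

c = q / (m ΔT) = 6707 / (155.7 × 98.8)
c = 6707 / 15383.16 = 0.436 J/(g·°C)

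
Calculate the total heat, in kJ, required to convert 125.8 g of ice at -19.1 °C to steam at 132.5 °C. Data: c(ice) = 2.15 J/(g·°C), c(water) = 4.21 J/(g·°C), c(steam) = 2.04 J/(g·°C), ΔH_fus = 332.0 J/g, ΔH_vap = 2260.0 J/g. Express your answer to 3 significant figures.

q1 (heat ice -19.1→0.0 °C): 125.8 × 2.15 × 19.1 = 5166 J
q2 (melt at 0 °C): 125.8 × 332.0 = 41766 J
q3 (heat water 0.0→100.0 °C): 125.8 × 4.21 × 100.0 = 52962 J
q4 (vaporize at 100 °C): 125.8 × 2260.0 = 284308 J
q5 (heat steam 100.0→132.5 °C): 125.8 × 2.04 × 32.5 = 8341 J
Total: 5166 + 41766 + 52962 + 284308 + 8341 = 392543 J = 393 kJ

q = 393 kJ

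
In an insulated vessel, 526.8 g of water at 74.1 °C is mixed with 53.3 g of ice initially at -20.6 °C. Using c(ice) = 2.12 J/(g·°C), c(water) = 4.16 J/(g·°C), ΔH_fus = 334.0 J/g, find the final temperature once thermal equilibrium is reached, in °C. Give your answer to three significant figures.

T_f = 59.0 °C

Heat to bring ice to 0 °C and melt it: q₁ = 53.3×2.12×20.6 + 53.3×334.0 = 20129.9 J
Heat the water can supply cooling to 0 °C: 526.8×4.16×74.1 = 162389.3 J > q₁, so all ice melts.
Energy balance: 526.8×4.16×(74.1 − T) = 20129.9 + 53.3×4.16×(T − 0)
2191.488(74.1 − T) = 20129.9 + 221.728 T
162389.3 − 20129.9 = 2413.216 T
T = 142259.4 / 2413.216 = 58.95 °C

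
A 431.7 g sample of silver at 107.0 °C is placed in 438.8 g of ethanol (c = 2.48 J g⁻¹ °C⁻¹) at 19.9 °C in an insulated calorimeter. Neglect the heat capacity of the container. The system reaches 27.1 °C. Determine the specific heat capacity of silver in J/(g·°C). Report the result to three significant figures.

q_gained = (438.8 × 2.48) × (27.1 − 19.9) = 7835 J
q_lost = 431.7 × c × (107.0 − 27.1) = 34492.83 c
Set equal: c = 7835 / 34492.83 = 0.227 J/(g·°C)

c = 0.227 J/(g·°C)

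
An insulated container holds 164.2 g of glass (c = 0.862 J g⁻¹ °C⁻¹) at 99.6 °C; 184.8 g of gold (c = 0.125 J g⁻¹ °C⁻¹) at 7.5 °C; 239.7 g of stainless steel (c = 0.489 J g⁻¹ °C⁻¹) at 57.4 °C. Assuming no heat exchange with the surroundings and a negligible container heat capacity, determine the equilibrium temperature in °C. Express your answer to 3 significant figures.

Σ mᵢcᵢ(T − Tᵢ) = 0  ⇒  T = Σ mᵢcᵢTᵢ / Σ mᵢcᵢ
Σ mᵢcᵢ = 164.2×0.862 + 184.8×0.125 + 239.7×0.489 = 281.8537
Σ mᵢcᵢTᵢ = 141.5404×99.6 + 23.1×7.5 + 117.2133×57.4 = 20999
T = 20999 / 281.8537 = 74.50 °C

T_f = 74.5 °C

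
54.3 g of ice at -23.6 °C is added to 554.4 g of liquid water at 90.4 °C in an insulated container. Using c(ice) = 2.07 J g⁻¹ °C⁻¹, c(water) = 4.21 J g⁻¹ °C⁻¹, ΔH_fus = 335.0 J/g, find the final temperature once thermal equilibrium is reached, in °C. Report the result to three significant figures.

Heat to bring ice to 0 °C and melt it: q₁ = 54.3×2.07×23.6 + 54.3×335.0 = 20843 J
Heat the water can supply cooling to 0 °C: 554.4×4.21×90.4 = 210996 J > q₁, so all ice melts.
Energy balance: 554.4×4.21×(90.4 − T) = 20843 + 54.3×4.21×(T − 0)
2334.024(90.4 − T) = 20843 + 228.603 T
210996 − 20843 = 2562.627 T
T = 190153 / 2562.627 = 74.20 °C

T_f = 74.2 °C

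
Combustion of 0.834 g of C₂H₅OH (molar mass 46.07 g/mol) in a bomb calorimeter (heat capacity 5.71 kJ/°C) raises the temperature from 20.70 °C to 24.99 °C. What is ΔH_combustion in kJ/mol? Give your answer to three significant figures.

ΔT = 24.99 − 20.70 = 4.29 °C
q_cal = C_cal × ΔT = 5.71 × 4.29 = 24.4959 kJ
n = 0.834 / 46.07 = 0.01810 mol
q_rxn = −q_cal = -24.4959 kJ
ΔH = -24.4959 / 0.01810 = -1353 kJ/mol

ΔH = -1350 kJ/mol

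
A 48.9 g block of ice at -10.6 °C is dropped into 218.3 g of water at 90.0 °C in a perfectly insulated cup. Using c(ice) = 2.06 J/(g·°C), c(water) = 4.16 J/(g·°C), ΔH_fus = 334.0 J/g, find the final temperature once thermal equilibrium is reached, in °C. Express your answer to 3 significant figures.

Heat to bring ice to 0 °C and melt it: q₁ = 48.9×2.06×10.6 + 48.9×334.0 = 17400 J
Heat the water can supply cooling to 0 °C: 218.3×4.16×90.0 = 81731.5 J > q₁, so all ice melts.
Energy balance: 218.3×4.16×(90.0 − T) = 17400 + 48.9×4.16×(T − 0)
908.128(90.0 − T) = 17400 + 203.424 T
81731.5 − 17400 = 1111.552 T
T = 64331.5 / 1111.552 = 57.88 °C

T_f = 57.9 °C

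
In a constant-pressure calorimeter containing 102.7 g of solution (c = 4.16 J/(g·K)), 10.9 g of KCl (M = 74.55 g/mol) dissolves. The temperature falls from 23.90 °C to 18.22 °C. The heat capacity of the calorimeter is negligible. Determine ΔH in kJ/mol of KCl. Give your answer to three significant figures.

|ΔT| = |18.22 − 23.90| = 5.68 °C
|q_surr| = (102.7 × 4.16) × 5.68 = 427.232 × 5.68 = 2427 J
n(KCl) = 10.9 / 74.55 = 0.1462 mol
Temperature fell, so q_rxn = +|q_surr| = 2.427 kJ
ΔH = q_rxn / n = 16.60 kJ/mol

ΔH = 16.6 kJ/mol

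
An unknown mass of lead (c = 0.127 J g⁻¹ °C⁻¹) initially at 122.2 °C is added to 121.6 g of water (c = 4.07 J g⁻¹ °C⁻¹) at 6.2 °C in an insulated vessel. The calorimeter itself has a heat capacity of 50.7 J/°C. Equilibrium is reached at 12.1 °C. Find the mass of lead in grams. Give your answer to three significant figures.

q_gained = (121.6 × 4.07 + 50.7) × (12.1 − 6.2) = 3219 J
q_lost = m × 0.127 × (122.2 − 12.1) = 13.9827 m
m = 3219 / 13.9827 = 230 g

m = 230 g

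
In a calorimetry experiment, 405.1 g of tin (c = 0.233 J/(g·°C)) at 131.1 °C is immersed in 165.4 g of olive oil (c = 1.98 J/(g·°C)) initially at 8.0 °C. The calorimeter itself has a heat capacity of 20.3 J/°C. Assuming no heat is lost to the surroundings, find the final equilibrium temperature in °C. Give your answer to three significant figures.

T_f = 34.3 °C

Heat lost by tin = heat gained by olive oil + calorimeter.
(405.1)(0.233)(131.1 − T) = [(165.4)(1.98) + 20.3](T − 8.0)
94.3883 (131.1 − T) = 347.792 (T − 8.0)
12374 − 94.3883 T = 347.792 T − 2782.3
15156.3 = 442.1803 T
T = 34.28 °C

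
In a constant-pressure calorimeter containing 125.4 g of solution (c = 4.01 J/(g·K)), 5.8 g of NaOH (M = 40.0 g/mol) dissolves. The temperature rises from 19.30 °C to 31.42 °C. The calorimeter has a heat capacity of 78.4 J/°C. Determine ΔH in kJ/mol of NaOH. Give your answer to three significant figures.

|ΔT| = |31.42 − 19.30| = 12.12 °C
|q_surr| = (125.4 × 4.01 + 78.4) × 12.12 = 581.254 × 12.12 = 7045 J
n(NaOH) = 5.8 / 40.0 = 0.1450 mol
Temperature rose, so q_rxn = −|q_surr| = -7.045 kJ
ΔH = q_rxn / n = -48.59 kJ/mol

ΔH = -48.6 kJ/mol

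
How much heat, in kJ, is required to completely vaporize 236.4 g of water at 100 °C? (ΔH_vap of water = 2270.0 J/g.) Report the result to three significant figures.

q = 537 kJ

q = m × ΔH_vap = 236.4 × 2270.0 = 536600 J = 537 kJ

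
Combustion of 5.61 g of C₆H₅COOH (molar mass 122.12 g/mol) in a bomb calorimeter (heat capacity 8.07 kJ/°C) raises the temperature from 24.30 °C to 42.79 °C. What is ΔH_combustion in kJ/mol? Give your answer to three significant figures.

ΔH = -3250 kJ/mol

ΔT = 42.79 − 24.30 = 18.49 °C
q_cal = C_cal × ΔT = 8.07 × 18.49 = 149.2143 kJ
n = 5.61 / 122.12 = 0.04594 mol
q_rxn = −q_cal = -149.2143 kJ
ΔH = -149.2143 / 0.04594 = -3248 kJ/mol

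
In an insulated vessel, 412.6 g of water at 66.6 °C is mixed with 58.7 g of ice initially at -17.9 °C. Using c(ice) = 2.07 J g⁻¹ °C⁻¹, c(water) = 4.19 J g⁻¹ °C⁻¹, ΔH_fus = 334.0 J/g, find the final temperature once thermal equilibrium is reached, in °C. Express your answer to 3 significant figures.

Heat to bring ice to 0 °C and melt it: q₁ = 58.7×2.07×17.9 + 58.7×334.0 = 21781 J
Heat the water can supply cooling to 0 °C: 412.6×4.19×66.6 = 115138 J > q₁, so all ice melts.
Energy balance: 412.6×4.19×(66.6 − T) = 21781 + 58.7×4.19×(T − 0)
1728.794(66.6 − T) = 21781 + 245.953 T
115138 − 21781 = 1974.747 T
T = 93357 / 1974.747 = 47.28 °C

T_f = 47.3 °C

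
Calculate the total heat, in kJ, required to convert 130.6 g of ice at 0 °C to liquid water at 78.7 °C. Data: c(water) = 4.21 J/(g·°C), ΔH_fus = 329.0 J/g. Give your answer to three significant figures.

q = 86.2 kJ

q1 (melt at 0 °C): 130.6 × 329.0 = 42967 J
q2 (heat water 0.0→78.7 °C): 130.6 × 4.21 × 78.7 = 43271 J
Total: 42967 + 43271 = 86238 J = 86.2 kJ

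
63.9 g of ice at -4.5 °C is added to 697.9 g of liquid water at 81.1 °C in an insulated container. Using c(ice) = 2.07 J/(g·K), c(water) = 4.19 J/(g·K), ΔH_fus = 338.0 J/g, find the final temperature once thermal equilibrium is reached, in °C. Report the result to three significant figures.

Heat to bring ice to 0 °C and melt it: q₁ = 63.9×2.07×4.5 + 63.9×338.0 = 22193 J
Heat the water can supply cooling to 0 °C: 697.9×4.19×81.1 = 237153 J > q₁, so all ice melts.
Energy balance: 697.9×4.19×(81.1 − T) = 22193 + 63.9×4.19×(T − 0)
2924.201(81.1 − T) = 22193 + 267.741 T
237153 − 22193 = 3191.942 T
T = 214960 / 3191.942 = 67.34 °C

T_f = 67.3 °C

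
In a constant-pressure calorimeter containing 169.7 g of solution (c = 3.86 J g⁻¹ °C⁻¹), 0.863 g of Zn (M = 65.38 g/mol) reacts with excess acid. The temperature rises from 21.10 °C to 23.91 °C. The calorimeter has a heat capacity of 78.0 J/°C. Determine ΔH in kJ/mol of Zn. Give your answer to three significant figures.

ΔH = -156 kJ/mol

|ΔT| = |23.91 − 21.10| = 2.81 °C
|q_surr| = (169.7 × 3.86 + 78.0) × 2.81 = 733.042 × 2.81 = 2060 J
n(Zn) = 0.863 / 65.38 = 0.01320 mol
Temperature rose, so q_rxn = −|q_surr| = -2.060 kJ
ΔH = q_rxn / n = -156.1 kJ/mol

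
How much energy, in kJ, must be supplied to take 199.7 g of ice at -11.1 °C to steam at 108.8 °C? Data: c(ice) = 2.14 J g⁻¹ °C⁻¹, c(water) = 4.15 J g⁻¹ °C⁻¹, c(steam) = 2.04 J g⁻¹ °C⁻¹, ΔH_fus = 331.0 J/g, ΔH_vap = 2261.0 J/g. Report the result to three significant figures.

q = 609 kJ

q1 (heat ice -11.1→0.0 °C): 199.7 × 2.14 × 11.1 = 4744 J
q2 (melt at 0 °C): 199.7 × 331.0 = 66101 J
q3 (heat water 0.0→100.0 °C): 199.7 × 4.15 × 100.0 = 82876 J
q4 (vaporize at 100 °C): 199.7 × 2261.0 = 451522 J
q5 (heat steam 100.0→108.8 °C): 199.7 × 2.04 × 8.8 = 3585 J
Total: 4744 + 66101 + 82876 + 451522 + 3585 = 608828 J = 609 kJ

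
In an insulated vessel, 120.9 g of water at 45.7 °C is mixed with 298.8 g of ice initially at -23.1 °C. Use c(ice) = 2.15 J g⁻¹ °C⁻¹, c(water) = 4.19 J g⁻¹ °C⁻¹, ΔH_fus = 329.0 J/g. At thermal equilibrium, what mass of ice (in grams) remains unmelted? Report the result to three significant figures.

m_ice remaining = 274 g

Heat to warm all ice to 0 °C: 298.8×2.15×23.1 = 14840 J
Heat released by water cooling to 0 °C: 120.9×4.19×45.7 = 23150 J
23150 J < 14840 + 298.8×329.0 = 113145.2 J, so not all ice melts; final T = 0 °C.
Heat left for melting: 23150 − 14840 = 8310 J
Mass melted = 8310 / 329.0 = 25.26 g
Ice remaining = 298.8 − 25.26 = 273.54 g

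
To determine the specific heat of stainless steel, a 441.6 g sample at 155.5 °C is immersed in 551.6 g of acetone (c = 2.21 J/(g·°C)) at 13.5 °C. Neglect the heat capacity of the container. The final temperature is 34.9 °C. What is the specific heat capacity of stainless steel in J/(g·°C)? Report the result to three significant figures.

q_gained = (551.6 × 2.21) × (34.9 − 13.5) = 26090 J
q_lost = 441.6 × c × (155.5 − 34.9) = 53256.96 c
Set equal: c = 26090 / 53256.96 = 0.490 J/(g·°C)

c = 0.490 J/(g·°C)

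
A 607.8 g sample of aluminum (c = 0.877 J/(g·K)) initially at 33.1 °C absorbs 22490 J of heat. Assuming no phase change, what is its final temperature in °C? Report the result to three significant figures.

ΔT = q / (m c) = 22490 / (607.8 × 0.877) = 42.19 °C
T_f = 33.1 + 42.19 = 75.29 °C

T_f = 75.3 °C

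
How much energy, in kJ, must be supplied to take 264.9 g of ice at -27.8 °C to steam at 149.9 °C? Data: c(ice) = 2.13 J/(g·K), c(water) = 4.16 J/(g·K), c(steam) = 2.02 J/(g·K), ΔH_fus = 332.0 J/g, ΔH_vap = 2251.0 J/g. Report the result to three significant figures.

q1 (heat ice -27.8→0.0 °C): 264.9 × 2.13 × 27.8 = 15686 J
q2 (melt at 0 °C): 264.9 × 332.0 = 87947 J
q3 (heat water 0.0→100.0 °C): 264.9 × 4.16 × 100.0 = 110198 J
q4 (vaporize at 100 °C): 264.9 × 2251.0 = 596290 J
q5 (heat steam 100.0→149.9 °C): 264.9 × 2.02 × 49.9 = 26701 J
Total: 15686 + 87947 + 110198 + 596290 + 26701 = 836822 J = 837 kJ

q = 837 kJ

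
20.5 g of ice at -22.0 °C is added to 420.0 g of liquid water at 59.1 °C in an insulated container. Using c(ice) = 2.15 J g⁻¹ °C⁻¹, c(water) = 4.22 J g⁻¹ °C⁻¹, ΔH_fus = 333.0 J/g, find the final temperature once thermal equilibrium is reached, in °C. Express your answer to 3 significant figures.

Heat to bring ice to 0 °C and melt it: q₁ = 20.5×2.15×22.0 + 20.5×333.0 = 7796.2 J
Heat the water can supply cooling to 0 °C: 420.0×4.22×59.1 = 104749 J > q₁, so all ice melts.
Energy balance: 420.0×4.22×(59.1 − T) = 7796.2 + 20.5×4.22×(T − 0)
1772.4(59.1 − T) = 7796.2 + 86.51 T
104749 − 7796.2 = 1858.91 T
T = 96952.8 / 1858.91 = 52.16 °C

T_f = 52.2 °C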